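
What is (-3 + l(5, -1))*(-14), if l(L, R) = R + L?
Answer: -14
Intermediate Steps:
l(L, R) = L + R
(-3 + l(5, -1))*(-14) = (-3 + (5 - 1))*(-14) = (-3 + 4)*(-14) = 1*(-14) = -14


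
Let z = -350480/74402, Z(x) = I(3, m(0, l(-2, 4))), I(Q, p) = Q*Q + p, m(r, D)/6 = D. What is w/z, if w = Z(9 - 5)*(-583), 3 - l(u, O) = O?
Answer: 65064549/175240 ≈ 371.29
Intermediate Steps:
l(u, O) = 3 - O
m(r, D) = 6*D
I(Q, p) = p + Q² (I(Q, p) = Q² + p = p + Q²)
Z(x) = 3 (Z(x) = 6*(3 - 1*4) + 3² = 6*(3 - 4) + 9 = 6*(-1) + 9 = -6 + 9 = 3)
z = -175240/37201 (z = -350480*1/74402 = -175240/37201 ≈ -4.7106)
w = -1749 (w = 3*(-583) = -1749)
w/z = -1749/(-175240/37201) = -1749*(-37201/175240) = 65064549/175240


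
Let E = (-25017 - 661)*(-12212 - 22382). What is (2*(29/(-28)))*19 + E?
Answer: 12436265697/14 ≈ 8.8830e+8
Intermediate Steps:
E = 888304732 (E = -25678*(-34594) = 888304732)
(2*(29/(-28)))*19 + E = (2*(29/(-28)))*19 + 888304732 = (2*(29*(-1/28)))*19 + 888304732 = (2*(-29/28))*19 + 888304732 = -29/14*19 + 888304732 = -551/14 + 888304732 = 12436265697/14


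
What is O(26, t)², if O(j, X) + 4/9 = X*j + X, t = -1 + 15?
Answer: 11546404/81 ≈ 1.4255e+5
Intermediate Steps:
t = 14
O(j, X) = -4/9 + X + X*j (O(j, X) = -4/9 + (X*j + X) = -4/9 + (X + X*j) = -4/9 + X + X*j)
O(26, t)² = (-4/9 + 14 + 14*26)² = (-4/9 + 14 + 364)² = (3398/9)² = 11546404/81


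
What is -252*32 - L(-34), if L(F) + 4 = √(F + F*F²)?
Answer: -8060 - I*√39338 ≈ -8060.0 - 198.34*I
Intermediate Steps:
L(F) = -4 + √(F + F³) (L(F) = -4 + √(F + F*F²) = -4 + √(F + F³))
-252*32 - L(-34) = -252*32 - (-4 + √(-34 + (-34)³)) = -8064 - (-4 + √(-34 - 39304)) = -8064 - (-4 + √(-39338)) = -8064 - (-4 + I*√39338) = -8064 + (4 - I*√39338) = -8060 - I*√39338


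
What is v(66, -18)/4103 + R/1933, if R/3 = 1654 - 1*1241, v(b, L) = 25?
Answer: 5131942/7931099 ≈ 0.64707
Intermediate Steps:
R = 1239 (R = 3*(1654 - 1*1241) = 3*(1654 - 1241) = 3*413 = 1239)
v(66, -18)/4103 + R/1933 = 25/4103 + 1239/1933 = 5131942/7931099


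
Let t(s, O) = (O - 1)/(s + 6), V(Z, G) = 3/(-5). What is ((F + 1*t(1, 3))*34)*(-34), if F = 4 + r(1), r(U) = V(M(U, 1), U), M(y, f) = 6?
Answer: -149124/35 ≈ -4260.7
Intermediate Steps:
V(Z, G) = -⅗ (V(Z, G) = 3*(-⅕) = -⅗)
r(U) = -⅗
t(s, O) = (-1 + O)/(6 + s)
F = 17/5 (F = 4 - ⅗ = 17/5 ≈ 3.4000)
((F + 1*t(1, 3))*34)*(-34) = ((17/5 + 1*((-1 + 3)/(6 + 1)))*34)*(-34) = ((17/5 + 1*(2/7))*34)*(-34) = ((17/5 + 2/7)*34)*(-34) = ((129/35)*34)*(-34) = (4386/35)*(-34) = -149124/35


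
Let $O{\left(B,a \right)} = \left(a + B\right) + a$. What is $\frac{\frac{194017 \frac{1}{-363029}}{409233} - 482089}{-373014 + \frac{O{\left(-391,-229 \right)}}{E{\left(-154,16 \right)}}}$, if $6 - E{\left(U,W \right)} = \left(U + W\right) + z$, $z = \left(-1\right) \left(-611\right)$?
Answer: $\frac{33446915226948325130}{25879260531497187573} \approx 1.2924$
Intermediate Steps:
$O{\left(B,a \right)} = B + 2 a$ ($O{\left(B,a \right)} = \left(B + a\right) + a = B + 2 a$)
$z = 611$
$E{\left(U,W \right)} = -605 - U - W$ ($E{\left(U,W \right)} = 6 - \left(\left(U + W\right) + 611\right) = 6 - \left(611 + U + W\right) = -605 - U - W$)
$\frac{\frac{194017 \frac{1}{-363029}}{409233} - 482089}{-373014 + \frac{O{\left(-391,-229 \right)}}{E{\left(-154,16 \right)}}} = \frac{\frac{194017 \frac{1}{-363029}}{409233} - 482089}{-373014 + \frac{-391 + 2 \left(-229\right)}{-605 - -154 - 16}} = \frac{194017 \left(- \frac{1}{363029}\right) \frac{1}{409233} - 482089}{-373014 + \frac{-391 - 458}{-605 + 154 - 16}} = \frac{\left(- \frac{194017}{363029}\right) \frac{1}{409233} - 482089}{-373014 - \frac{849}{-467}} = \frac{- \frac{194017}{148563446757} - 482089}{-373014 - - \frac{849}{467}} = - \frac{71620803483829390}{148563446757 \left(-373014 + \frac{849}{467}\right)} = - \frac{71620803483829390}{148563446757 \left(- \frac{174196689}{467}\right)} = \left(- \frac{71620803483829390}{148563446757}\right) \left(- \frac{467}{174196689}\right) = \frac{33446915226948325130}{25879260531497187573}$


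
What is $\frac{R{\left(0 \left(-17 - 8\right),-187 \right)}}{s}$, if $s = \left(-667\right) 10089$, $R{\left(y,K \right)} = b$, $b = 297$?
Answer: $- \frac{33}{747707} \approx -4.4135 \cdot 10^{-5}$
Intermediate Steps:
$R{\left(y,K \right)} = 297$
$s = -6729363$
$\frac{R{\left(0 \left(-17 - 8\right),-187 \right)}}{s} = \frac{297}{-6729363} = 297 \left(- \frac{1}{6729363}\right) = - \frac{33}{747707}$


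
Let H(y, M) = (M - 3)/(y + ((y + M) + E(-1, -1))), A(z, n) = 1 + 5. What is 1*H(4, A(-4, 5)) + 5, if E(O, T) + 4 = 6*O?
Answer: 23/4 ≈ 5.7500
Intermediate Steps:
E(O, T) = -4 + 6*O
A(z, n) = 6
H(y, M) = (-3 + M)/(-10 + M + 2*y) (H(y, M) = (M - 3)/(y + ((y + M) + (-4 + 6*(-1)))) = (-3 + M)/(y + ((M + y) + (-4 - 6))) = (-3 + M)/(y + ((M + y) - 10)) = (-3 + M)/(y + (-10 + M + y)) = (-3 + M)/(-10 + M + 2*y))
1*H(4, A(-4, 5)) + 5 = 1*((-3 + 6)/(-10 + 6 + 2*4)) + 5 = 1*(3/(-10 + 6 + 8)) + 5 = 1*(3/4) + 5 = 1*((¼)*3) + 5 = 1*(¾) + 5 = ¾ + 5 = 23/4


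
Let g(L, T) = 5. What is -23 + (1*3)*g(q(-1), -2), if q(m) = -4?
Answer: -8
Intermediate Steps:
-23 + (1*3)*g(q(-1), -2) = -23 + (1*3)*5 = -23 + 3*5 = -23 + 15 = -8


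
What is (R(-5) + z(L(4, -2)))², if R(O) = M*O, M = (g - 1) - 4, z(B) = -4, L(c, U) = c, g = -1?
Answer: 676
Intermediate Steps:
M = -6 (M = (-1 - 1) - 4 = -2 - 4 = -6)
R(O) = -6*O
(R(-5) + z(L(4, -2)))² = (-6*(-5) - 4)² = (30 - 4)² = 26² = 676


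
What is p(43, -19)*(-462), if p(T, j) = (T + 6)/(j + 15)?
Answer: 11319/2 ≈ 5659.5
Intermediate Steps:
p(T, j) = (6 + T)/(15 + j)
p(43, -19)*(-462) = ((6 + 43)/(15 - 19))*(-462) = (49/(-4))*(-462) = -¼*49*(-462) = -49/4*(-462) = 11319/2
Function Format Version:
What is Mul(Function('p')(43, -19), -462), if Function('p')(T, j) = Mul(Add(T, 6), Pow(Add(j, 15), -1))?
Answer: Rational(11319, 2) ≈ 5659.5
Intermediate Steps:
Function('p')(T, j) = Mul(Pow(Add(15, j), -1), Add(6, T)) (Function('p')(T, j) = Mul(Add(6, T), Pow(Add(15, j), -1)) = Mul(Pow(Add(15, j), -1), Add(6, T)))
Mul(Function('p')(43, -19), -462) = Mul(Mul(Pow(Add(15, -19), -1), Add(6, 43)), -462) = Mul(Mul(Pow(-4, -1), 49), -462) = Mul(Mul(Rational(-1, 4), 49), -462) = Mul(Rational(-49, 4), -462) = Rational(11319, 2)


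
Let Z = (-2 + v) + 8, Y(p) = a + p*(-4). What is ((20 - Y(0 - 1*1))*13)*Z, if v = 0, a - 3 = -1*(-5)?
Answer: 624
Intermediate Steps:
a = 8 (a = 3 - 1*(-5) = 3 + 5 = 8)
Y(p) = 8 - 4*p (Y(p) = 8 + p*(-4) = 8 - 4*p)
Z = 6 (Z = (-2 + 0) + 8 = -2 + 8 = 6)
((20 - Y(0 - 1*1))*13)*Z = ((20 - (8 - 4*(0 - 1*1)))*13)*6 = ((20 - (8 - 4*(0 - 1)))*13)*6 = ((20 - (8 - 4*(-1)))*13)*6 = ((20 - (8 + 4))*13)*6 = ((20 - 1*12)*13)*6 = ((20 - 12)*13)*6 = (8*13)*6 = 104*6 = 624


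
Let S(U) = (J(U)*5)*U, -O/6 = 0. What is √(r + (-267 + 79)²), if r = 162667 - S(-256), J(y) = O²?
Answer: √198011 ≈ 444.98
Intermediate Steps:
O = 0 (O = -6*0 = 0)
J(y) = 0 (J(y) = 0² = 0)
S(U) = 0 (S(U) = (0*5)*U = 0*U = 0)
r = 162667 (r = 162667 - 1*0 = 162667 + 0 = 162667)
√(r + (-267 + 79)²) = √(162667 + (-267 + 79)²) = √(162667 + (-188)²) = √(162667 + 35344) = √198011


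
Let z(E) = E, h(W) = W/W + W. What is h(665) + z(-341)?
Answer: 325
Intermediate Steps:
h(W) = 1 + W
h(665) + z(-341) = (1 + 665) - 341 = 666 - 341 = 325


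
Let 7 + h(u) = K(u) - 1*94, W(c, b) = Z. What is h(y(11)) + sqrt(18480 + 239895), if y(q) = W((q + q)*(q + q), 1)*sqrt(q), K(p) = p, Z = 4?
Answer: -101 + 4*sqrt(11) + 5*sqrt(10335) ≈ 420.57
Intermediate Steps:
W(c, b) = 4
y(q) = 4*sqrt(q)
h(u) = -101 + u (h(u) = -7 + (u - 1*94) = -7 + (u - 94) = -7 + (-94 + u) = -101 + u)
h(y(11)) + sqrt(18480 + 239895) = (-101 + 4*sqrt(11)) + sqrt(18480 + 239895) = (-101 + 4*sqrt(11)) + sqrt(258375) = (-101 + 4*sqrt(11)) + 5*sqrt(10335) = -101 + 4*sqrt(11) + 5*sqrt(10335)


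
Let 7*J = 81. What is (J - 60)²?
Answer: 114921/49 ≈ 2345.3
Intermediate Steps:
J = 81/7 (J = (⅐)*81 = 81/7 ≈ 11.571)
(J - 60)² = (81/7 - 60)² = (-339/7)² = 114921/49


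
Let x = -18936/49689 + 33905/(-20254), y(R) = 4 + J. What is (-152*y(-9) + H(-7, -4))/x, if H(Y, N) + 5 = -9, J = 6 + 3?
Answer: 222526444660/229803921 ≈ 968.33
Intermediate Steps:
J = 9
y(R) = 13 (y(R) = 4 + 9 = 13)
H(Y, N) = -14 (H(Y, N) = -5 - 9 = -14)
x = -229803921/111822334 (x = -18936*1/49689 + 33905*(-1/20254) = -2104/5521 - 33905/20254 = -229803921/111822334 ≈ -2.0551)
(-152*y(-9) + H(-7, -4))/x = (-152*13 - 14)/(-229803921/111822334) = (-1976 - 14)*(-111822334/229803921) = -1990*(-111822334/229803921) = 222526444660/229803921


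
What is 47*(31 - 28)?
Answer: 141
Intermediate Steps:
47*(31 - 28) = 47*3 = 141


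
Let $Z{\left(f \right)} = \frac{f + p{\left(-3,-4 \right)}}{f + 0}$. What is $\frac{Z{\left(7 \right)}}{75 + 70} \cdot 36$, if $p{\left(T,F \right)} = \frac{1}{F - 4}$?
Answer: $\frac{99}{406} \approx 0.24384$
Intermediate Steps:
$p{\left(T,F \right)} = \frac{1}{-4 + F}$
$Z{\left(f \right)} = \frac{- \frac{1}{8} + f}{f}$ ($Z{\left(f \right)} = \frac{f + \frac{1}{-4 - 4}}{f + 0} = \frac{f + \frac{1}{-8}}{f} = \frac{f - \frac{1}{8}}{f} = \frac{- \frac{1}{8} + f}{f}$)
$\frac{Z{\left(7 \right)}}{75 + 70} \cdot 36 = \frac{\frac{1}{7} \left(- \frac{1}{8} + 7\right)}{75 + 70} \cdot 36 = \frac{\frac{1}{7} \cdot \frac{55}{8}}{145} \cdot 36 = \frac{55}{56} \cdot \frac{1}{145} \cdot 36 = \frac{11}{1624} \cdot 36 = \frac{99}{406}$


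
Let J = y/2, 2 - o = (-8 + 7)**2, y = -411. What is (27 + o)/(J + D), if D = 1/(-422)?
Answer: -5908/43361 ≈ -0.13625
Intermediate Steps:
o = 1 (o = 2 - (-8 + 7)**2 = 2 - 1*(-1)**2 = 2 - 1*1 = 2 - 1 = 1)
J = -411/2 ≈ -205.50
D = -1/422 ≈ -0.0023697
(27 + o)/(J + D) = (27 + 1)/(-411/2 - 1/422) = 28/(-43361/211) = 28*(-211/43361) = -5908/43361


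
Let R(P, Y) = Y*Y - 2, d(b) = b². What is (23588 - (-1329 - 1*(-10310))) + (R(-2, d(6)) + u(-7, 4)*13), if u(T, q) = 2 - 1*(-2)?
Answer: 15953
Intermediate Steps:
u(T, q) = 4 (u(T, q) = 2 + 2 = 4)
R(P, Y) = -2 + Y² (R(P, Y) = Y² - 2 = -2 + Y²)
(23588 - (-1329 - 1*(-10310))) + (R(-2, d(6)) + u(-7, 4)*13) = (23588 - (-1329 - 1*(-10310))) + ((-2 + (6²)²) + 4*13) = (23588 - (-1329 + 10310)) + ((-2 + 36²) + 52) = (23588 - 1*8981) + ((-2 + 1296) + 52) = (23588 - 8981) + (1294 + 52) = 14607 + 1346 = 15953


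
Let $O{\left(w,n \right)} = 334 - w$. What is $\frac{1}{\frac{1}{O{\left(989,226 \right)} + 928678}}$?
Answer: $928023$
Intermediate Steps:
$\frac{1}{\frac{1}{O{\left(989,226 \right)} + 928678}} = \frac{1}{\frac{1}{\left(334 - 989\right) + 928678}} = \frac{1}{\frac{1}{-655 + 928678}} = \frac{1}{\frac{1}{928023}} = 928023$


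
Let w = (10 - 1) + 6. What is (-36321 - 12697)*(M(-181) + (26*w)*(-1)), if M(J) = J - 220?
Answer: 38773238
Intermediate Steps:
M(J) = -220 + J
w = 15 (w = 9 + 6 = 15)
(-36321 - 12697)*(M(-181) + (26*w)*(-1)) = (-36321 - 12697)*((-220 - 181) + (26*15)*(-1)) = -49018*(-401 + 390*(-1)) = -49018*(-401 - 390) = -49018*(-791) = 38773238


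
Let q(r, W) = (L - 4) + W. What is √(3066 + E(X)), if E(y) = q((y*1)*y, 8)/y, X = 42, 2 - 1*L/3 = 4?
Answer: √1352085/21 ≈ 55.371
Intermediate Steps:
L = -6 (L = 6 - 3*4 = 6 - 12 = -6)
q(r, W) = -10 + W (q(r, W) = (-6 - 4) + W = -10 + W)
E(y) = -2/y (E(y) = (-10 + 8)/y = -2/y)
√(3066 + E(X)) = √(3066 - 2/42) = √(3066 - 2*1/42) = √(3066 - 1/21) = √(64385/21) = √1352085/21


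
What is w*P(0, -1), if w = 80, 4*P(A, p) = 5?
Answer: 100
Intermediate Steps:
P(A, p) = 5/4 (P(A, p) = (¼)*5 = 5/4)
w*P(0, -1) = 80*(5/4) = 100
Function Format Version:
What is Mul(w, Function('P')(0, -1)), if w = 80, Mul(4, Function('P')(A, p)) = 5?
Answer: 100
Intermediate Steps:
Function('P')(A, p) = Rational(5, 4) (Function('P')(A, p) = Mul(Rational(1, 4), 5) = Rational(5, 4))
Mul(w, Function('P')(0, -1)) = Mul(80, Rational(5, 4)) = 100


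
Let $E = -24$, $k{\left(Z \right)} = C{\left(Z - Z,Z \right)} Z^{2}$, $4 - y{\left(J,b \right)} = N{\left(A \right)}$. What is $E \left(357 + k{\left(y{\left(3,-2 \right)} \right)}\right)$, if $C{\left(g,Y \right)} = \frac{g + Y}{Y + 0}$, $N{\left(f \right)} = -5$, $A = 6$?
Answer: $-10512$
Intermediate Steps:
$C{\left(g,Y \right)} = \frac{Y + g}{Y}$
$y{\left(J,b \right)} = 9$ ($y{\left(J,b \right)} = 4 - -5 = 4 + 5 = 9$)
$k{\left(Z \right)} = Z^{2}$ ($k{\left(Z \right)} = \frac{Z + \left(Z - Z\right)}{Z} Z^{2} = \frac{Z + 0}{Z} Z^{2} = \frac{Z}{Z} Z^{2} = 1 Z^{2} = Z^{2}$)
$E \left(357 + k{\left(y{\left(3,-2 \right)} \right)}\right) = - 24 \left(357 + 9^{2}\right) = - 24 \left(357 + 81\right) = \left(-24\right) 438 = -10512$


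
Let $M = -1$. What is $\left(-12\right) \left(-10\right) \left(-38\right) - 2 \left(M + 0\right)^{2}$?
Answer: $-4562$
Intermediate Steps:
$\left(-12\right) \left(-10\right) \left(-38\right) - 2 \left(M + 0\right)^{2} = \left(-12\right) \left(-10\right) \left(-38\right) - 2 \left(-1 + 0\right)^{2} = 120 \left(-38\right) - 2 \left(-1\right)^{2} = -4560 - 2 = -4562$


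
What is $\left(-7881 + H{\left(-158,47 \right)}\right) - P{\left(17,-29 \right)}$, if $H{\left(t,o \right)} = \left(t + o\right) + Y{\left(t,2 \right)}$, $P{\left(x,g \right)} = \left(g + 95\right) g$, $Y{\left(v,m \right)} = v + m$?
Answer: $-6234$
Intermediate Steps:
$Y{\left(v,m \right)} = m + v$
$P{\left(x,g \right)} = g \left(95 + g\right)$ ($P{\left(x,g \right)} = \left(95 + g\right) g = g \left(95 + g\right)$)
$H{\left(t,o \right)} = 2 + o + 2 t$ ($H{\left(t,o \right)} = \left(t + o\right) + \left(2 + t\right) = \left(o + t\right) + \left(2 + t\right) = 2 + o + 2 t$)
$\left(-7881 + H{\left(-158,47 \right)}\right) - P{\left(17,-29 \right)} = \left(-7881 + \left(2 + 47 + 2 \left(-158\right)\right)\right) - - 29 \left(95 - 29\right) = \left(-7881 + \left(2 + 47 - 316\right)\right) - \left(-29\right) 66 = \left(-7881 - 267\right) - -1914 = -8148 + 1914 = -6234$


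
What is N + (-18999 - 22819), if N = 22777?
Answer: -19041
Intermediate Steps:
N + (-18999 - 22819) = 22777 + (-18999 - 22819) = 22777 - 41818 = -19041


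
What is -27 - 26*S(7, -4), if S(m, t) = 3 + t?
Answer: -1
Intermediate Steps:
-27 - 26*S(7, -4) = -27 - 26*(3 - 4) = -27 - 26*(-1) = -27 + 26 = -1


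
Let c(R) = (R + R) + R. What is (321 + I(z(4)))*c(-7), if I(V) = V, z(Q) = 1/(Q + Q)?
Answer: -53949/8 ≈ -6743.6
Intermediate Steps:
z(Q) = 1/(2*Q)
c(R) = 3*R (c(R) = 2*R + R = 3*R)
(321 + I(z(4)))*c(-7) = (321 + (1/2)/4)*(3*(-7)) = (321 + (1/2)*(1/4))*(-21) = (321 + 1/8)*(-21) = (2569/8)*(-21) = -53949/8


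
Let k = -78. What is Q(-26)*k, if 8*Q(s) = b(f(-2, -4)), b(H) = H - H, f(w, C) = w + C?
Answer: 0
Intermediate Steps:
f(w, C) = C + w
b(H) = 0
Q(s) = 0 (Q(s) = (⅛)*0 = 0)
Q(-26)*k = 0*(-78) = 0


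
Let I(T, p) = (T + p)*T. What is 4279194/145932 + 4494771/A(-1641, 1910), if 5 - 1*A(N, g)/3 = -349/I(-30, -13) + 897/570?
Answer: 89322389450193/220381642 ≈ 4.0531e+5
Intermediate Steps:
I(T, p) = T*(T + p)
A(N, g) = 9061/817 (A(N, g) = 15 - 3*(-349*(-1/(30*(-30 - 13))) + 897/570) = 15 - 3*(-349/((-30*(-43))) + 897*(1/570)) = 15 - 3*(-349/1290 + 299/190) = 15 - 3*3194/2451 = 15 - 3194/817 = 9061/817)
4279194/145932 + 4494771/A(-1641, 1910) = 4279194/145932 + 4494771/(9061/817) = 4279194*(1/145932) + 4494771*(817/9061) = 713199/24322 + 3672227907/9061 = 89322389450193/220381642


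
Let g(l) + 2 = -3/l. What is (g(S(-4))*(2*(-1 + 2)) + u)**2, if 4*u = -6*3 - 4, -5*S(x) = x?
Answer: 289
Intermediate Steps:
S(x) = -x/5
g(l) = -2 - 3/l
u = -11/2 (u = (-6*3 - 4)/4 = (-18 - 4)/4 = (1/4)*(-22) = -11/2 ≈ -5.5000)
(g(S(-4))*(2*(-1 + 2)) + u)**2 = ((-2 - 3/((-1/5*(-4))))*(2*(-1 + 2)) - 11/2)**2 = ((-2 - 3/4/5)*(2*1) - 11/2)**2 = ((-2 - 3*5/4)*2 - 11/2)**2 = ((-2 - 15/4)*2 - 11/2)**2 = (-23/4*2 - 11/2)**2 = (-23/2 - 11/2)**2 = (-17)**2 = 289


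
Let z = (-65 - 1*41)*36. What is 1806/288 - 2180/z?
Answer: 52219/7632 ≈ 6.8421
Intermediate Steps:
z = -3816 (z = (-65 - 41)*36 = -106*36 = -3816)
1806/288 - 2180/z = 1806/288 - 2180/(-3816) = 1806*(1/288) - 2180*(-1/3816) = 301/48 + 545/954 = 52219/7632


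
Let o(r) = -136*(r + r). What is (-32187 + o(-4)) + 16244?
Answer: -14855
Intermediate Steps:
o(r) = -272*r
(-32187 + o(-4)) + 16244 = (-32187 - 272*(-4)) + 16244 = (-32187 + 1088) + 16244 = -31099 + 16244 = -14855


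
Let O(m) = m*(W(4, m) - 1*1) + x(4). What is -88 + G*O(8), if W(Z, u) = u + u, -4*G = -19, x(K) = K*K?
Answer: 558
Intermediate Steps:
x(K) = K**2
G = 19/4 (G = -1/4*(-19) = 19/4 ≈ 4.7500)
W(Z, u) = 2*u
O(m) = 16 + m*(-1 + 2*m) (O(m) = m*(2*m - 1*1) + 4**2 = m*(2*m - 1) + 16 = m*(-1 + 2*m) + 16 = 16 + m*(-1 + 2*m))
-88 + G*O(8) = -88 + 19*(16 - 1*8 + 2*8**2)/4 = -88 + 19*(16 - 8 + 2*64)/4 = -88 + 19*(16 - 8 + 128)/4 = -88 + (19/4)*136 = -88 + 646 = 558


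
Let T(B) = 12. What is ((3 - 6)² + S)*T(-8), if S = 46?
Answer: 660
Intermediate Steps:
((3 - 6)² + S)*T(-8) = ((3 - 6)² + 46)*12 = ((-3)² + 46)*12 = (9 + 46)*12 = 55*12 = 660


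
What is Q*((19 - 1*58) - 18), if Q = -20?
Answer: 1140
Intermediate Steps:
Q*((19 - 1*58) - 18) = -20*((19 - 1*58) - 18) = -20*((19 - 58) - 18) = -20*(-39 - 18) = -20*(-57) = 1140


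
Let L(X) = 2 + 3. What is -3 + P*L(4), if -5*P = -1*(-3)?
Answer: -6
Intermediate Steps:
P = -3/5 (P = -(-1)*(-3)/5 = -1/5*3 = -3/5 ≈ -0.60000)
L(X) = 5
-3 + P*L(4) = -3 - 3/5*5 = -3 - 3 = -6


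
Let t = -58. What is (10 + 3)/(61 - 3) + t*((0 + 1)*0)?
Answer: 13/58 ≈ 0.22414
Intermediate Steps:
(10 + 3)/(61 - 3) + t*((0 + 1)*0) = (10 + 3)/(61 - 3) - 58*(0 + 1)*0 = 13/58 - 58*0 = 13*(1/58) - 58*0 = 13/58 + 0 = 13/58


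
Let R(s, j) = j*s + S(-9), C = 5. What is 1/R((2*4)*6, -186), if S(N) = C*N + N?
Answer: -1/8982 ≈ -0.00011133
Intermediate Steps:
S(N) = 6*N (S(N) = 5*N + N = 6*N)
R(s, j) = -54 + j*s (R(s, j) = j*s + 6*(-9) = j*s - 54 = -54 + j*s)
1/R((2*4)*6, -186) = 1/(-54 - 186*2*4*6) = 1/(-54 - 1488*6) = 1/(-54 - 186*48) = 1/(-54 - 8928) = 1/(-8982) = -1/8982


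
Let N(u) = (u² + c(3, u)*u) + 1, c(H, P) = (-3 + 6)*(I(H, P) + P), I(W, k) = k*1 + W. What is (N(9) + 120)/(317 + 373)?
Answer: 769/690 ≈ 1.1145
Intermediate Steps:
I(W, k) = W + k (I(W, k) = k + W = W + k)
c(H, P) = 3*H + 6*P (c(H, P) = (-3 + 6)*((H + P) + P) = 3*(H + 2*P) = 3*H + 6*P)
N(u) = 1 + u² + u*(9 + 6*u) (N(u) = (u² + (3*3 + 6*u)*u) + 1 = (u² + (9 + 6*u)*u) + 1 = (u² + u*(9 + 6*u)) + 1 = 1 + u² + u*(9 + 6*u))
(N(9) + 120)/(317 + 373) = ((1 + 7*9² + 9*9) + 120)/(317 + 373) = ((1 + 7*81 + 81) + 120)/690 = ((1 + 567 + 81) + 120)*(1/690) = (649 + 120)*(1/690) = 769*(1/690) = 769/690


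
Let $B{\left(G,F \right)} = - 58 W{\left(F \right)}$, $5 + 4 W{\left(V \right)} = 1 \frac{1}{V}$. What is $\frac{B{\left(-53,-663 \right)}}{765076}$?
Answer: $\frac{24041}{253622694} \approx 9.479 \cdot 10^{-5}$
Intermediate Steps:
$W{\left(V \right)} = - \frac{5}{4} + \frac{1}{4 V}$ ($W{\left(V \right)} = - \frac{5}{4} + \frac{1 \frac{1}{V}}{4} = - \frac{5}{4} + \frac{1}{4 V}$)
$B{\left(G,F \right)} = - \frac{29 \left(1 - 5 F\right)}{2 F}$ ($B{\left(G,F \right)} = - 58 \frac{1 - 5 F}{4 F} = - \frac{29 \left(1 - 5 F\right)}{2 F}$)
$\frac{B{\left(-53,-663 \right)}}{765076} = \frac{\frac{29}{2} \frac{1}{-663} \left(-1 + 5 \left(-663\right)\right)}{765076} = \frac{29}{2} \left(- \frac{1}{663}\right) \left(-1 - 3315\right) \frac{1}{765076} = \frac{29}{2} \left(- \frac{1}{663}\right) \left(-3316\right) \frac{1}{765076} = \frac{48082}{663} \cdot \frac{1}{765076} = \frac{24041}{253622694}$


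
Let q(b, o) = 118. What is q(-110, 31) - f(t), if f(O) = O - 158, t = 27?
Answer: 249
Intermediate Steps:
f(O) = -158 + O
q(-110, 31) - f(t) = 118 - (-158 + 27) = 118 - 1*(-131) = 118 + 131 = 249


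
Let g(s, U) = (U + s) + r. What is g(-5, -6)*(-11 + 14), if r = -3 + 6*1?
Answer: -24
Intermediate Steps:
r = 3 (r = -3 + 6 = 3)
g(s, U) = 3 + U + s (g(s, U) = (U + s) + 3 = 3 + U + s)
g(-5, -6)*(-11 + 14) = (3 - 6 - 5)*(-11 + 14) = -8*3 = -24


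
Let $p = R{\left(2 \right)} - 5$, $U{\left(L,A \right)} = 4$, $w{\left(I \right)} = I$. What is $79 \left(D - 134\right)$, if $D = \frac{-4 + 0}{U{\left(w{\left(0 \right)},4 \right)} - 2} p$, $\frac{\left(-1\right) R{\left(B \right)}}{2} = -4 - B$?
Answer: $-11692$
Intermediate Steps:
$R{\left(B \right)} = 8 + 2 B$ ($R{\left(B \right)} = - 2 \left(-4 - B\right) = 8 + 2 B$)
$p = 7$ ($p = \left(8 + 2 \cdot 2\right) - 5 = \left(8 + 4\right) - 5 = 12 - 5 = 7$)
$D = -14$ ($D = \frac{-4 + 0}{4 - 2} \cdot 7 = - \frac{4}{2} \cdot 7 = \left(-4\right) \frac{1}{2} \cdot 7 = \left(-2\right) 7 = -14$)
$79 \left(D - 134\right) = 79 \left(-14 - 134\right) = 79 \left(-148\right) = -11692$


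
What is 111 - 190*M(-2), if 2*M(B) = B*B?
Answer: -269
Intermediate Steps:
M(B) = B²/2 (M(B) = (B*B)/2 = B²/2)
111 - 190*M(-2) = 111 - 95*(-2)² = 111 - 95*4 = 111 - 190*2 = 111 - 380 = -269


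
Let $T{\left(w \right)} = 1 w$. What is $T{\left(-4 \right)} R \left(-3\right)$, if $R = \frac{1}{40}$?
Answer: $\frac{3}{10} \approx 0.3$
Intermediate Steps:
$T{\left(w \right)} = w$
$R = \frac{1}{40} \approx 0.025$
$T{\left(-4 \right)} R \left(-3\right) = \left(-4\right) \frac{1}{40} \left(-3\right) = \left(- \frac{1}{10}\right) \left(-3\right) = \frac{3}{10}$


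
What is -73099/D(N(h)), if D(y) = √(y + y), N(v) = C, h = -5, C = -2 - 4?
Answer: 73099*I*√3/6 ≈ 21102.0*I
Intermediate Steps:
C = -6
N(v) = -6
D(y) = √2*√y (D(y) = √(2*y) = √2*√y)
-73099/D(N(h)) = -73099*(-I*√3/6) = -(-73099)*I*√3/6 = 73099*I*√3/6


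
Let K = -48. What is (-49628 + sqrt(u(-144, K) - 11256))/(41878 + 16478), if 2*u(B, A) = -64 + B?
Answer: -12407/14589 + I*sqrt(710)/14589 ≈ -0.85044 + 0.0018264*I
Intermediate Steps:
u(B, A) = -32 + B/2 (u(B, A) = (-64 + B)/2 = -32 + B/2)
(-49628 + sqrt(u(-144, K) - 11256))/(41878 + 16478) = (-49628 + sqrt((-32 + (1/2)*(-144)) - 11256))/(41878 + 16478) = (-49628 + sqrt((-32 - 72) - 11256))/58356 = (-49628 + sqrt(-104 - 11256))*(1/58356) = (-49628 + sqrt(-11360))*(1/58356) = (-49628 + 4*I*sqrt(710))*(1/58356) = -12407/14589 + I*sqrt(710)/14589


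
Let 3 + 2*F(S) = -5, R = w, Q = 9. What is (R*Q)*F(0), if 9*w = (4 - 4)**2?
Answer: 0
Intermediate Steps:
w = 0 (w = (4 - 4)**2/9 = (1/9)*0**2 = (1/9)*0 = 0)
R = 0
F(S) = -4 (F(S) = -3/2 + (1/2)*(-5) = -3/2 - 5/2 = -4)
(R*Q)*F(0) = (0*9)*(-4) = 0*(-4) = 0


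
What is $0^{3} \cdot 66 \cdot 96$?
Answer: $0$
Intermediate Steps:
$0^{3} \cdot 66 \cdot 96 = 0 \cdot 66 \cdot 96 = 0 \cdot 96 = 0$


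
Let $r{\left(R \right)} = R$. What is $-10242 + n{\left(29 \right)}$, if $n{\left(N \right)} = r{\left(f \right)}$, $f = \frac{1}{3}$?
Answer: $- \frac{30725}{3} \approx -10242.0$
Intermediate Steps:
$f = \frac{1}{3} \approx 0.33333$
$n{\left(N \right)} = \frac{1}{3}$
$-10242 + n{\left(29 \right)} = -10242 + \frac{1}{3} = - \frac{30725}{3}$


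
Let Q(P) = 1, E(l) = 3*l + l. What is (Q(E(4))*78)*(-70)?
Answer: -5460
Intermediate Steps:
E(l) = 4*l
(Q(E(4))*78)*(-70) = (1*78)*(-70) = 78*(-70) = -5460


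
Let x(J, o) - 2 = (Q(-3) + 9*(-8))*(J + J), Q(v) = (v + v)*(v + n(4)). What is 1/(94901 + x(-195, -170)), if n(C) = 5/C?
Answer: 1/118888 ≈ 8.4113e-6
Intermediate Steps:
Q(v) = 2*v*(5/4 + v) (Q(v) = (v + v)*(v + 5/4) = (2*v)*(v + 5*(1/4)) = (2*v)*(v + 5/4) = (2*v)*(5/4 + v) = 2*v*(5/4 + v))
x(J, o) = 2 - 123*J (x(J, o) = 2 + ((1/2)*(-3)*(5 + 4*(-3)) + 9*(-8))*(J + J) = 2 + ((1/2)*(-3)*(5 - 12) - 72)*(2*J) = 2 + ((1/2)*(-3)*(-7) - 72)*(2*J) = 2 + (21/2 - 72)*(2*J) = 2 - 123*J)
1/(94901 + x(-195, -170)) = 1/(94901 + (2 - 123*(-195))) = 1/(94901 + (2 + 23985)) = 1/(94901 + 23987) = 1/118888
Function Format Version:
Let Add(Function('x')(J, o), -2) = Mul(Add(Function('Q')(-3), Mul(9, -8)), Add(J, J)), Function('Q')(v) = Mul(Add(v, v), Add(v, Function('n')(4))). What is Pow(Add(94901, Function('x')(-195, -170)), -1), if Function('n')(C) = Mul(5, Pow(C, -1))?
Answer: Rational(1, 118888) ≈ 8.4113e-6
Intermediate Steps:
Function('Q')(v) = Mul(2, v, Add(Rational(5, 4), v)) (Function('Q')(v) = Mul(Add(v, v), Add(v, Mul(5, Pow(4, -1)))) = Mul(Mul(2, v), Add(v, Mul(5, Rational(1, 4)))) = Mul(Mul(2, v), Add(v, Rational(5, 4))) = Mul(Mul(2, v), Add(Rational(5, 4), v)) = Mul(2, v, Add(Rational(5, 4), v)))
Function('x')(J, o) = Add(2, Mul(-123, J)) (Function('x')(J, o) = Add(2, Mul(Add(Mul(Rational(1, 2), -3, Add(5, Mul(4, -3))), Mul(9, -8)), Add(J, J))) = Add(2, Mul(Add(Mul(Rational(1, 2), -3, Add(5, -12)), -72), Mul(2, J))) = Add(2, Mul(Add(Mul(Rational(1, 2), -3, -7), -72), Mul(2, J))) = Add(2, Mul(Add(Rational(21, 2), -72), Mul(2, J))) = Add(2, Mul(Rational(-123, 2), Mul(2, J))) = Add(2, Mul(-123, J)))
Pow(Add(94901, Function('x')(-195, -170)), -1) = Pow(Add(94901, Add(2, Mul(-123, -195))), -1) = Pow(Add(94901, Add(2, 23985)), -1) = Pow(Add(94901, 23987), -1) = Pow(118888, -1) = Rational(1, 118888)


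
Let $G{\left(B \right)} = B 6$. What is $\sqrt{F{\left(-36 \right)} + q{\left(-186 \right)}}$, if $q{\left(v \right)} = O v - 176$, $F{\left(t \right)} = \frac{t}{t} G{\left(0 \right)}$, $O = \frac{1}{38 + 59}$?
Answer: $\frac{i \sqrt{1674026}}{97} \approx 13.339 i$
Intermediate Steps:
$G{\left(B \right)} = 6 B$
$O = \frac{1}{97} \approx 0.010309$
$F{\left(t \right)} = 0$ ($F{\left(t \right)} = \frac{t}{t} 6 \cdot 0 = 1 \cdot 0 = 0$)
$q{\left(v \right)} = -176 + \frac{v}{97}$ ($q{\left(v \right)} = \frac{v}{97} - 176 = -176 + \frac{v}{97}$)
$\sqrt{F{\left(-36 \right)} + q{\left(-186 \right)}} = \sqrt{0 + \left(-176 + \frac{1}{97} \left(-186\right)\right)} = \sqrt{0 - \frac{17258}{97}} = \sqrt{- \frac{17258}{97}} = \frac{i \sqrt{1674026}}{97}$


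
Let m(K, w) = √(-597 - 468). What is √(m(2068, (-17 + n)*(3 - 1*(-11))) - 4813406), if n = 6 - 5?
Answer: √(-4813406 + I*√1065) ≈ 0.007 + 2193.9*I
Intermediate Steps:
n = 1
m(K, w) = I*√1065 (m(K, w) = √(-1065) = I*√1065)
√(m(2068, (-17 + n)*(3 - 1*(-11))) - 4813406) = √(I*√1065 - 4813406) = √(-4813406 + I*√1065)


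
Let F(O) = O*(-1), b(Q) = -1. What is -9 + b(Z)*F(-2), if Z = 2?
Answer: -11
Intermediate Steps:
F(O) = -O
-9 + b(Z)*F(-2) = -9 - (-1)*(-2) = -9 - 1*2 = -9 - 2 = -11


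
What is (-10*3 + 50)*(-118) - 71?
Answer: -2431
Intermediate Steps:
(-10*3 + 50)*(-118) - 71 = (-30 + 50)*(-118) - 71 = 20*(-118) - 71 = -2360 - 71 = -2431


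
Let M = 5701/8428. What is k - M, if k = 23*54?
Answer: 10461875/8428 ≈ 1241.3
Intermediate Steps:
k = 1242
M = 5701/8428 (M = 5701*(1/8428) = 5701/8428 ≈ 0.67644)
k - M = 1242 - 1*5701/8428 = 1242 - 5701/8428 = 10461875/8428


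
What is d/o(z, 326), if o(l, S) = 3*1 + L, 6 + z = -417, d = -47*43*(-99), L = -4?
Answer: -200079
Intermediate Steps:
d = 200079 (d = -2021*(-99) = 200079)
z = -423 (z = -6 - 417 = -423)
o(l, S) = -1 (o(l, S) = 3*1 - 4 = 3 - 4 = -1)
d/o(z, 326) = 200079/(-1) = 200079*(-1) = -200079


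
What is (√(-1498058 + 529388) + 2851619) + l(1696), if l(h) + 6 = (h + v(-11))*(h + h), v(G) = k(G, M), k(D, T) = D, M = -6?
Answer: 8567133 + 3*I*√107630 ≈ 8.5671e+6 + 984.21*I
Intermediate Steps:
v(G) = G
l(h) = -6 + 2*h*(-11 + h) (l(h) = -6 + (h - 11)*(h + h) = -6 + (-11 + h)*(2*h) = -6 + 2*h*(-11 + h))
(√(-1498058 + 529388) + 2851619) + l(1696) = (√(-1498058 + 529388) + 2851619) + (-6 - 22*1696 + 2*1696²) = (√(-968670) + 2851619) + (-6 - 37312 + 2*2876416) = (3*I*√107630 + 2851619) + (-6 - 37312 + 5752832) = (2851619 + 3*I*√107630) + 5715514 = 8567133 + 3*I*√107630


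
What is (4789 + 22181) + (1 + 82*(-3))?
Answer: 26725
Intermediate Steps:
(4789 + 22181) + (1 + 82*(-3)) = 26970 + (1 - 246) = 26970 - 245 = 26725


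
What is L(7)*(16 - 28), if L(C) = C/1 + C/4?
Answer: -105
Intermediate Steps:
L(C) = 5*C/4 (L(C) = C*1 + C*(1/4) = C + C/4 = 5*C/4)
L(7)*(16 - 28) = ((5/4)*7)*(16 - 28) = (35/4)*(-12) = -105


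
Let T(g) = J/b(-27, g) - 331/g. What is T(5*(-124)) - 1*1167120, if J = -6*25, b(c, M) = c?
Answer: -6512495621/5580 ≈ -1.1671e+6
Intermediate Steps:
J = -150
T(g) = 50/9 - 331/g (T(g) = -150/(-27) - 331/g = -150*(-1/27) - 331/g = 50/9 - 331/g)
T(5*(-124)) - 1*1167120 = (50/9 - 331/(5*(-124))) - 1*1167120 = (50/9 - 331/(-620)) - 1167120 = (50/9 - 331*(-1/620)) - 1167120 = (50/9 + 331/620) - 1167120 = 33979/5580 - 1167120 = -6512495621/5580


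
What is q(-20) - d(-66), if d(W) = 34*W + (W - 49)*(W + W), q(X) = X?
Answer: -12956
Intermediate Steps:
d(W) = 34*W + 2*W*(-49 + W) (d(W) = 34*W + (-49 + W)*(2*W) = 34*W + 2*W*(-49 + W))
q(-20) - d(-66) = -20 - 2*(-66)*(-32 - 66) = -20 - 2*(-66)*(-98) = -20 - 1*12936 = -20 - 12936 = -12956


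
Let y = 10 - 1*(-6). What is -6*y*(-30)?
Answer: 2880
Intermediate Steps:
y = 16 (y = 10 + 6 = 16)
-6*y*(-30) = -6*16*(-30) = -96*(-30) = 2880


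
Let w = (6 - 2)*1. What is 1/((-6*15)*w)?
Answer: -1/360 ≈ -0.0027778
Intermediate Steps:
w = 4 (w = 4*1 = 4)
1/((-6*15)*w) = 1/(-6*15*4) = 1/(-90*4) = 1/(-360) = -1/360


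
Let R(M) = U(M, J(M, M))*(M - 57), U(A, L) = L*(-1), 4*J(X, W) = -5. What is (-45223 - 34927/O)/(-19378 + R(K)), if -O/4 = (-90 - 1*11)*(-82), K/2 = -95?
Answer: 1498112617/652182654 ≈ 2.2971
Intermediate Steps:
K = -190 (K = 2*(-95) = -190)
J(X, W) = -5/4 (J(X, W) = (¼)*(-5) = -5/4)
U(A, L) = -L
O = -33128 (O = -4*(-90 - 1*11)*(-82) = -4*(-90 - 11)*(-82) = -(-404)*(-82) = -4*8282 = -33128)
R(M) = -285/4 + 5*M/4 (R(M) = (-1*(-5/4))*(M - 57) = 5*(-57 + M)/4 = -285/4 + 5*M/4)
(-45223 - 34927/O)/(-19378 + R(K)) = (-45223 - 34927/(-33128))/(-19378 + (-285/4 + (5/4)*(-190))) = (-45223 - 34927*(-1/33128))/(-19378 + (-285/4 - 475/2)) = (-45223 + 34927/33128)/(-19378 - 1235/4) = -1498112617/(33128*(-78747/4)) = -1498112617/33128*(-4/78747) = 1498112617/652182654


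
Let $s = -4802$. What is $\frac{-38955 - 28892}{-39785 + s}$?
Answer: $\frac{67847}{44587} \approx 1.5217$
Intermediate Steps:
$\frac{-38955 - 28892}{-39785 + s} = \frac{-38955 - 28892}{-39785 - 4802} = - \frac{67847}{-44587} = \left(-67847\right) \left(- \frac{1}{44587}\right) = \frac{67847}{44587}$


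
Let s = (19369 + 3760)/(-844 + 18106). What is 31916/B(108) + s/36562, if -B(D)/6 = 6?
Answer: -1846649045/2082948 ≈ -886.56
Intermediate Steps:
B(D) = -36 (B(D) = -6*6 = -36)
s = 23129/17262 ≈ 1.3399
31916/B(108) + s/36562 = 31916/(-36) + (23129/17262)/36562 = 31916*(-1/36) + (23129/17262)*(1/36562) = -7979/9 + 229/6248844 = -1846649045/2082948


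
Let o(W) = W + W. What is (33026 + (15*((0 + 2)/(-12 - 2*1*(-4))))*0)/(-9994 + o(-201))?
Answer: -16513/5198 ≈ -3.1768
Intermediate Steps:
o(W) = 2*W
(33026 + (15*((0 + 2)/(-12 - 2*1*(-4))))*0)/(-9994 + o(-201)) = (33026 + (15*((0 + 2)/(-12 - 2*1*(-4))))*0)/(-9994 + 2*(-201)) = (33026 + (15*(2/(-12 - 2*(-4))))*0)/(-9994 - 402) = (33026 + (15*(2/(-12 + 8)))*0)/(-10396) = (33026 + (15*(2/(-4)))*0)*(-1/10396) = (33026 + (15*(2*(-¼)))*0)*(-1/10396) = (33026 + (15*(-½))*0)*(-1/10396) = (33026 - 15/2*0)*(-1/10396) = (33026 + 0)*(-1/10396) = 33026*(-1/10396) = -16513/5198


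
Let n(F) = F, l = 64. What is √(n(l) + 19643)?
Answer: √19707 ≈ 140.38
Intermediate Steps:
√(n(l) + 19643) = √(64 + 19643) = √19707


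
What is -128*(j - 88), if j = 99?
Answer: -1408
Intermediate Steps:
-128*(j - 88) = -128*(99 - 88) = -128*11 = -1408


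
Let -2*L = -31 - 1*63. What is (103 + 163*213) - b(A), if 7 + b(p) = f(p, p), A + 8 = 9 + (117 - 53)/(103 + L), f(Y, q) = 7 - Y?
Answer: 2611757/75 ≈ 34823.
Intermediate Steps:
L = 47 (L = -(-31 - 1*63)/2 = -(-31 - 63)/2 = -½*(-94) = 47)
A = 107/75 (A = -8 + (9 + (117 - 53)/(103 + 47)) = -8 + (9 + 64/150) = -8 + (9 + 64*(1/150)) = -8 + (9 + 32/75) = -8 + 707/75 = 107/75 ≈ 1.4267)
b(p) = -p (b(p) = -7 + (7 - p) = -p)
(103 + 163*213) - b(A) = (103 + 163*213) - (-1)*107/75 = (103 + 34719) - 1*(-107/75) = 34822 + 107/75 = 2611757/75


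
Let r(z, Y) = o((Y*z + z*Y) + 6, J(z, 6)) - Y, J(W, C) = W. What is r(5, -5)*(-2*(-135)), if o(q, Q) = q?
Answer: -10530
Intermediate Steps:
r(z, Y) = 6 - Y + 2*Y*z (r(z, Y) = ((Y*z + z*Y) + 6) - Y = ((Y*z + Y*z) + 6) - Y = (2*Y*z + 6) - Y = (6 + 2*Y*z) - Y = 6 - Y + 2*Y*z)
r(5, -5)*(-2*(-135)) = (6 - 1*(-5) + 2*(-5)*5)*(-2*(-135)) = (6 + 5 - 50)*270 = -39*270 = -10530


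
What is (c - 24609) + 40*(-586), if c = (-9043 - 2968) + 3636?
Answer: -56424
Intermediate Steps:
c = -8375 (c = -12011 + 3636 = -8375)
(c - 24609) + 40*(-586) = (-8375 - 24609) + 40*(-586) = -32984 - 23440 = -56424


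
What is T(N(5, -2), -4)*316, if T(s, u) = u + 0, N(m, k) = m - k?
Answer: -1264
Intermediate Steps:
T(s, u) = u
T(N(5, -2), -4)*316 = -4*316 = -1264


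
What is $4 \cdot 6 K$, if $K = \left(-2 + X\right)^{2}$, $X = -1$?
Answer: $216$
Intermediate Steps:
$K = 9$ ($K = \left(-2 - 1\right)^{2} = \left(-3\right)^{2} = 9$)
$4 \cdot 6 K = 4 \cdot 6 \cdot 9 = 24 \cdot 9 = 216$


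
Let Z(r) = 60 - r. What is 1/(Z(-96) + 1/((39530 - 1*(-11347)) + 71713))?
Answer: 122590/19124041 ≈ 0.0064103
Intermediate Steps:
1/(Z(-96) + 1/((39530 - 1*(-11347)) + 71713)) = 1/((60 - 1*(-96)) + 1/((39530 - 1*(-11347)) + 71713)) = 1/((60 + 96) + 1/((39530 + 11347) + 71713)) = 1/(156 + 1/(50877 + 71713)) = 1/(156 + 1/122590) = 1/(19124041/122590) = 122590/19124041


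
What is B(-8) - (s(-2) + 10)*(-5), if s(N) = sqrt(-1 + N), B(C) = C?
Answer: 42 + 5*I*sqrt(3) ≈ 42.0 + 8.6602*I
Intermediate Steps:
B(-8) - (s(-2) + 10)*(-5) = -8 - (sqrt(-1 - 2) + 10)*(-5) = -8 - (sqrt(-3) + 10)*(-5) = -8 - (I*sqrt(3) + 10)*(-5) = -8 - (10 + I*sqrt(3))*(-5) = -8 - (-50 - 5*I*sqrt(3)) = -8 + (50 + 5*I*sqrt(3)) = 42 + 5*I*sqrt(3)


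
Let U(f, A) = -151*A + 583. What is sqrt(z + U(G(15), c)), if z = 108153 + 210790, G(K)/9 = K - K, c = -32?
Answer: sqrt(324358) ≈ 569.52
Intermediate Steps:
G(K) = 0 (G(K) = 9*(K - K) = 9*0 = 0)
U(f, A) = 583 - 151*A
z = 318943
sqrt(z + U(G(15), c)) = sqrt(318943 + (583 - 151*(-32))) = sqrt(318943 + (583 + 4832)) = sqrt(318943 + 5415) = sqrt(324358)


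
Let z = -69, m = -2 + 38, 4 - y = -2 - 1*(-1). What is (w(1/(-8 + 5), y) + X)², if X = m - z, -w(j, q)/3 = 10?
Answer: 5625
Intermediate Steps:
y = 5 (y = 4 - (-2 - 1*(-1)) = 4 - (-2 + 1) = 4 - 1*(-1) = 4 + 1 = 5)
w(j, q) = -30 (w(j, q) = -3*10 = -30)
m = 36
X = 105 (X = 36 - 1*(-69) = 36 + 69 = 105)
(w(1/(-8 + 5), y) + X)² = (-30 + 105)² = 75² = 5625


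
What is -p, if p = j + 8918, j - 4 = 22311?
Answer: -31233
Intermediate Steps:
j = 22315 (j = 4 + 22311 = 22315)
p = 31233 (p = 22315 + 8918 = 31233)
-p = -1*31233 = -31233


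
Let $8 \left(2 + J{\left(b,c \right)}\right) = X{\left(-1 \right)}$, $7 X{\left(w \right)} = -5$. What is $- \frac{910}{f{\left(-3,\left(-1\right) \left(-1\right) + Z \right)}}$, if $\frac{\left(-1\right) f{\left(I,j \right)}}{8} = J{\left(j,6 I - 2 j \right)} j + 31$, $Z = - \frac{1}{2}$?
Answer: $\frac{2548}{671} \approx 3.7973$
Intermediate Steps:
$X{\left(w \right)} = - \frac{5}{7}$ ($X{\left(w \right)} = \frac{1}{7} \left(-5\right) = - \frac{5}{7}$)
$Z = - \frac{1}{2}$ ($Z = \left(-1\right) \frac{1}{2} = - \frac{1}{2} \approx -0.5$)
$J{\left(b,c \right)} = - \frac{117}{56}$ ($J{\left(b,c \right)} = -2 + \frac{1}{8} \left(- \frac{5}{7}\right) = -2 - \frac{5}{56} = - \frac{117}{56}$)
$f{\left(I,j \right)} = -248 + \frac{117 j}{7}$ ($f{\left(I,j \right)} = - 8 \left(- \frac{117 j}{56} + 31\right) = - 8 \left(31 - \frac{117 j}{56}\right) = -248 + \frac{117 j}{7}$)
$- \frac{910}{f{\left(-3,\left(-1\right) \left(-1\right) + Z \right)}} = - \frac{910}{-248 + \frac{117 \left(\left(-1\right) \left(-1\right) - \frac{1}{2}\right)}{7}} = - \frac{910}{-248 + \frac{117 \left(1 - \frac{1}{2}\right)}{7}} = - \frac{910}{-248 + \frac{117}{7} \cdot \frac{1}{2}} = - \frac{910}{-248 + \frac{117}{14}} = - \frac{910}{- \frac{3355}{14}} = \left(-910\right) \left(- \frac{14}{3355}\right) = \frac{2548}{671}$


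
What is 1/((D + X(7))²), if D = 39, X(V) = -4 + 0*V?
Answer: 1/1225 ≈ 0.00081633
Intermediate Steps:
X(V) = -4 (X(V) = -4 + 0 = -4)
1/((D + X(7))²) = 1/((39 - 4)²) = 1/(35²) = 1/1225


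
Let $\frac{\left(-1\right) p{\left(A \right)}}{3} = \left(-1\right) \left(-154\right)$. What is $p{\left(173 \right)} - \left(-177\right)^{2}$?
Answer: $-31791$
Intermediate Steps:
$p{\left(A \right)} = -462$ ($p{\left(A \right)} = - 3 \left(\left(-1\right) \left(-154\right)\right) = \left(-3\right) 154 = -462$)
$p{\left(173 \right)} - \left(-177\right)^{2} = -462 - \left(-177\right)^{2} = -462 - 31329 = -31791$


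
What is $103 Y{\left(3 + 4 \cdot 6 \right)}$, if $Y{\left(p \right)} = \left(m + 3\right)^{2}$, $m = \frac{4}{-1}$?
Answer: $103$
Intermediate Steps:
$m = -4$ ($m = 4 \left(-1\right) = -4$)
$Y{\left(p \right)} = 1$ ($Y{\left(p \right)} = \left(-4 + 3\right)^{2} = \left(-1\right)^{2} = 1$)
$103 Y{\left(3 + 4 \cdot 6 \right)} = 103 \cdot 1 = 103$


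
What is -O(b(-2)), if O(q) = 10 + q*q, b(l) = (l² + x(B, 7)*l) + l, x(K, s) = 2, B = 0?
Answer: -14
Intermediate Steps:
b(l) = l² + 3*l (b(l) = (l² + 2*l) + l = l² + 3*l)
O(q) = 10 + q²
-O(b(-2)) = -(10 + (-2*(3 - 2))²) = -(10 + (-2*1)²) = -(10 + (-2)²) = -(10 + 4) = -1*14 = -14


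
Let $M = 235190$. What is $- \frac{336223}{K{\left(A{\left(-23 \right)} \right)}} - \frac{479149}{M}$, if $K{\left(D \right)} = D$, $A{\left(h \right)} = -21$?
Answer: $\frac{79066225241}{4938990} \approx 16009.0$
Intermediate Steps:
$- \frac{336223}{K{\left(A{\left(-23 \right)} \right)}} - \frac{479149}{M} = - \frac{336223}{-21} - \frac{479149}{235190} = \left(-336223\right) \left(- \frac{1}{21}\right) - \frac{479149}{235190} = \frac{336223}{21} - \frac{479149}{235190} = \frac{79066225241}{4938990}$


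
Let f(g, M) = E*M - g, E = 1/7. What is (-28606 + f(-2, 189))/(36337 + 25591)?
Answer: -28577/61928 ≈ -0.46146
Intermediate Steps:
E = ⅐ ≈ 0.14286
f(g, M) = -g + M/7 (f(g, M) = M/7 - g = -g + M/7)
(-28606 + f(-2, 189))/(36337 + 25591) = (-28606 + (-1*(-2) + (⅐)*189))/(36337 + 25591) = (-28606 + (2 + 27))/61928 = (-28606 + 29)*(1/61928) = -28577*1/61928 = -28577/61928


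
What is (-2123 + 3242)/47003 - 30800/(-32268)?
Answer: 370950073/379173201 ≈ 0.97831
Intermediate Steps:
(-2123 + 3242)/47003 - 30800/(-32268) = 1119*(1/47003) - 30800*(-1/32268) = 1119/47003 + 7700/8067 = 370950073/379173201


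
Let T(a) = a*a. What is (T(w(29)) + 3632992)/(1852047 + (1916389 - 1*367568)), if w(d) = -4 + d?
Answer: 3633617/3400868 ≈ 1.0684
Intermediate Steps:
T(a) = a**2
(T(w(29)) + 3632992)/(1852047 + (1916389 - 1*367568)) = ((-4 + 29)**2 + 3632992)/(1852047 + (1916389 - 1*367568)) = (25**2 + 3632992)/(1852047 + (1916389 - 367568)) = (625 + 3632992)/(1852047 + 1548821) = 3633617/3400868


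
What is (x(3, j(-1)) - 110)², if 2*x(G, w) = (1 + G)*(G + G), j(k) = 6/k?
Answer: 9604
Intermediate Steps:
x(G, w) = G*(1 + G) (x(G, w) = ((1 + G)*(G + G))/2 = ((1 + G)*(2*G))/2 = (2*G*(1 + G))/2 = G*(1 + G))
(x(3, j(-1)) - 110)² = (3*(1 + 3) - 110)² = (3*4 - 110)² = (12 - 110)² = (-98)² = 9604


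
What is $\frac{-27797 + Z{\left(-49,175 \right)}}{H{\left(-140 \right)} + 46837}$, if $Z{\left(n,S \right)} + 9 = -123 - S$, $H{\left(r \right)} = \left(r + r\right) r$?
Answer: $- \frac{9368}{28679} \approx -0.32665$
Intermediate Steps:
$H{\left(r \right)} = 2 r^{2}$ ($H{\left(r \right)} = 2 r r = 2 r^{2}$)
$Z{\left(n,S \right)} = -132 - S$ ($Z{\left(n,S \right)} = -9 - \left(123 + S\right) = -132 - S$)
$\frac{-27797 + Z{\left(-49,175 \right)}}{H{\left(-140 \right)} + 46837} = \frac{-27797 - 307}{2 \left(-140\right)^{2} + 46837} = \frac{-27797 - 307}{2 \cdot 19600 + 46837} = \frac{-27797 - 307}{39200 + 46837} = - \frac{28104}{86037} = \left(-28104\right) \frac{1}{86037} = - \frac{9368}{28679}$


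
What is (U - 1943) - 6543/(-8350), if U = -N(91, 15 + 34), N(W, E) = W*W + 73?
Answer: -85973407/8350 ≈ -10296.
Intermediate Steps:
N(W, E) = 73 + W**2 (N(W, E) = W**2 + 73 = 73 + W**2)
U = -8354 (U = -(73 + 91**2) = -(73 + 8281) = -1*8354 = -8354)
(U - 1943) - 6543/(-8350) = (-8354 - 1943) - 6543/(-8350) = -10297 - 6543*(-1/8350) = -10297 + 6543/8350 = -85973407/8350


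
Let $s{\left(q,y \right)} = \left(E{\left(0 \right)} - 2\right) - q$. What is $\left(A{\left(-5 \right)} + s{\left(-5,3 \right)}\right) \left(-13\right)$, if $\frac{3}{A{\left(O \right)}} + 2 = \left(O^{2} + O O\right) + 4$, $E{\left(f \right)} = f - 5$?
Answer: $\frac{101}{4} \approx 25.25$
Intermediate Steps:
$E{\left(f \right)} = -5 + f$
$s{\left(q,y \right)} = -7 - q$ ($s{\left(q,y \right)} = \left(\left(-5 + 0\right) - 2\right) - q = \left(-5 - 2\right) - q = -7 - q$)
$A{\left(O \right)} = \frac{3}{2 + 2 O^{2}}$ ($A{\left(O \right)} = \frac{3}{-2 + \left(\left(O^{2} + O O\right) + 4\right)} = \frac{3}{-2 + \left(\left(O^{2} + O^{2}\right) + 4\right)} = \frac{3}{-2 + \left(2 O^{2} + 4\right)} = \frac{3}{-2 + \left(4 + 2 O^{2}\right)} = \frac{3}{2 + 2 O^{2}}$)
$\left(A{\left(-5 \right)} + s{\left(-5,3 \right)}\right) \left(-13\right) = \left(\frac{3}{2 \left(1 + \left(-5\right)^{2}\right)} - 2\right) \left(-13\right) = \left(\frac{3}{2 \left(1 + 25\right)} + \left(-7 + 5\right)\right) \left(-13\right) = \left(\frac{3}{2 \cdot 26} - 2\right) \left(-13\right) = \left(\frac{3}{2} \cdot \frac{1}{26} - 2\right) \left(-13\right) = \left(\frac{3}{52} - 2\right) \left(-13\right) = \left(- \frac{101}{52}\right) \left(-13\right) = \frac{101}{4}$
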